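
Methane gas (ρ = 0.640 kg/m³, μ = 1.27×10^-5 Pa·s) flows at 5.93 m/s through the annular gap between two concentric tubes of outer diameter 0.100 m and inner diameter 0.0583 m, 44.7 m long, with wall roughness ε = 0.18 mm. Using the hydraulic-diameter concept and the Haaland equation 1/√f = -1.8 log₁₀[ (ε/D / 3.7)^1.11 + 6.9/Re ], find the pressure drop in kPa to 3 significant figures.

Hydraulic diameter D_h = 4A/P = D_o - D_i = 0.1 - 0.0583 = 0.0417 m.
Re = ρVD_h/μ = 0.64·5.93·0.0417/1.27e-05 = 1.246e+04.
ε/D_h = 0.00018/0.0417 = 0.00432; Haaland gives 1/√f = -1.8 log₁₀[0.000555+0.000554] = 5.319, so f = 0.03534.
ΔP = f(L/D_h)(ρV²/2) = 0.03534·44.7/0.0417·11.25 = 426.3 Pa.
ΔP = 0.426 kPa.

ΔP ≈ 0.426 kPa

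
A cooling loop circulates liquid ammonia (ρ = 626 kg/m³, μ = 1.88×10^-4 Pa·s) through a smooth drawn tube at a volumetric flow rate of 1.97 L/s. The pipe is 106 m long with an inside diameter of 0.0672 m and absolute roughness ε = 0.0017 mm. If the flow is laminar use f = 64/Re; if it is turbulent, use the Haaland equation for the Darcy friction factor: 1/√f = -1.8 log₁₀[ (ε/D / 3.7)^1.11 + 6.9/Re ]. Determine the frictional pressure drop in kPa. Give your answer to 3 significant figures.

ΔP ≈ 2.61 kPa

Q = 1.97 L/s = 1.97/1000 = 0.00197 m³/s.
Cross-sectional area A = πD²/4 = π(0.0672)²/4 = 0.003547 m²; mean velocity V = Q/A = 0.00197/0.003547 = 0.5554 m/s.
Reynolds number Re = ρVD/μ = 626 · 0.5554 · 0.0672 / 0.000188 = 1.243e+05.
Re > 4000 → turbulent. Relative roughness ε/D = 1.7e-06/0.0672 = 2.53e-05. Haaland: 1/√f = -1.8 log₁₀[(2.53e-05/3.7)^1.11 + 6.9/1.243e+05] = -1.8 log₁₀[1.85e-06 + 5.55e-05] = 7.634, so f = 0.01716.
Darcy-Weisbach: ΔP = f(L/D)(ρV²/2) = 0.01716·(106/0.0672)·(626·0.5554²/2) = 0.01716·1577·96.57 = 2613 Pa.
ΔP = 2613 Pa = 2.61 kPa.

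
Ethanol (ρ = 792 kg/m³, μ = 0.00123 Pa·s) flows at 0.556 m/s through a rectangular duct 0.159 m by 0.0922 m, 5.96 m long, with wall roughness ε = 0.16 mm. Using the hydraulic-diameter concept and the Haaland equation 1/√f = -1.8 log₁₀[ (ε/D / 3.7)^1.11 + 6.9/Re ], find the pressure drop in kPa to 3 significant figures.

Hydraulic diameter D_h = 4A/P = 4·(0.159·0.0922)/(2·(0.159+0.0922)) = 0.05864/0.5024 = 0.1167 m.
Re = ρVD_h/μ = 792·0.556·0.1167/0.00123 = 4.179e+04.
ε/D_h = 0.00016/0.1167 = 0.00137; Haaland gives 1/√f = -1.8 log₁₀[0.000155+0.000165] = 6.29, so f = 0.02528.
ΔP = f(L/D_h)(ρV²/2) = 0.02528·5.96/0.1167·122.4 = 158 Pa.
ΔP = 0.158 kPa.

ΔP ≈ 0.158 kPa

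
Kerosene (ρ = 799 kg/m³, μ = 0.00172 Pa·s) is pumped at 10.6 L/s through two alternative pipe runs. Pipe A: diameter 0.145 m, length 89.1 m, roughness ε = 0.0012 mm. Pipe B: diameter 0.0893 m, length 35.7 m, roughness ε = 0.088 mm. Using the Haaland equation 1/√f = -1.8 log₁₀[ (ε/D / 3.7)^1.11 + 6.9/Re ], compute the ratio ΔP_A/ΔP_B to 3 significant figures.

Pipe A: V = Q/A = 0.0106/0.01651 = 0.6419 m/s; Re = 4.324e+04; ε/D = 8.28e-06; Haaland → f = 0.02142; ΔP_A = f(L/D)(ρV²/2) = 2167 Pa.
Pipe B: V = Q/A = 0.0106/0.006263 = 1.692 m/s; Re = 7.021e+04; ε/D = 0.000985; Haaland → f = 0.02271; ΔP_B = f(L/D)(ρV²/2) = 1.039e+04 Pa.
ΔP_A/ΔP_B = 2167/1.039e+04 = 0.209.

ΔP_A/ΔP_B ≈ 0.209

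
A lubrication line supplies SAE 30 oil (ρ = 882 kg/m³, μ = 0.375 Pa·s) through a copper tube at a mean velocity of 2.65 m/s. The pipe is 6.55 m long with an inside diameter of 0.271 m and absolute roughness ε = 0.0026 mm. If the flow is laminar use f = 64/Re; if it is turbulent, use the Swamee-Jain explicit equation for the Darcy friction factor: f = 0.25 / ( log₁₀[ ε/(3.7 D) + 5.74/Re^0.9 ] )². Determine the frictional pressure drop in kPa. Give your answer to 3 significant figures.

Reynolds number Re = ρVD/μ = 882 · 2.65 · 0.271 / 0.375 = 1689.
Re < 2300 → laminar flow, so f = 64/Re = 64/1689 = 0.03789 (the turbulent correlation is not needed).
Darcy-Weisbach: ΔP = f(L/D)(ρV²/2) = 0.03789·(6.55/0.271)·(882·2.65²/2) = 0.03789·24.17·3097 = 2836 Pa.
ΔP = 2836 Pa = 2.84 kPa.

ΔP ≈ 2.84 kPa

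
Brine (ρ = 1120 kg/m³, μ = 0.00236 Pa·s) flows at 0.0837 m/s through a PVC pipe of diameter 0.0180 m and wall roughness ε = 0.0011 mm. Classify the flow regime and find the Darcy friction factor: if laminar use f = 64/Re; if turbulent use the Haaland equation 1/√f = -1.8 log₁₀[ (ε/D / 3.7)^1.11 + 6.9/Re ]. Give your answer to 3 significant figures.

f ≈ 0.0895

Re = ρVD/μ = 1120·0.0837·0.018/0.00236 = 715.
Re < 2300 → laminar, so f = 64/Re = 0.08951 (roughness is irrelevant in laminar flow).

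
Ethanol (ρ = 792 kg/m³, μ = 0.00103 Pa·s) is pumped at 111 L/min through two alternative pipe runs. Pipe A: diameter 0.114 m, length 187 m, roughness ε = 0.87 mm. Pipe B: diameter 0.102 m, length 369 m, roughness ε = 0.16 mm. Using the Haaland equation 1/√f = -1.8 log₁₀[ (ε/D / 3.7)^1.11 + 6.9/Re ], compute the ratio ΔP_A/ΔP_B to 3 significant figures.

Pipe A: V = Q/A = 0.00185/0.01021 = 0.1812 m/s; Re = 1.589e+04; ε/D = 0.00763; Haaland → f = 0.03854; ΔP_A = f(L/D)(ρV²/2) = 822.3 Pa.
Pipe B: V = Q/A = 0.00185/0.008171 = 0.2264 m/s; Re = 1.776e+04; ε/D = 0.00157; Haaland → f = 0.02931; ΔP_B = f(L/D)(ρV²/2) = 2152 Pa.
ΔP_A/ΔP_B = 822.3/2152 = 0.382.

ΔP_A/ΔP_B ≈ 0.382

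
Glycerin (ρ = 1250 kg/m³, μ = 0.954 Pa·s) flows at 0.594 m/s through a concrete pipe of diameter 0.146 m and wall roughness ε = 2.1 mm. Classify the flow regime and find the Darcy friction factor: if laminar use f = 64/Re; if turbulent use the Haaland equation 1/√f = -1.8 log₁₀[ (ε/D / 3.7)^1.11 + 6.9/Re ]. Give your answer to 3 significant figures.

f ≈ 0.563

Re = ρVD/μ = 1250·0.594·0.146/0.954 = 113.6.
Re < 2300 → laminar, so f = 64/Re = 0.5632 (roughness is irrelevant in laminar flow).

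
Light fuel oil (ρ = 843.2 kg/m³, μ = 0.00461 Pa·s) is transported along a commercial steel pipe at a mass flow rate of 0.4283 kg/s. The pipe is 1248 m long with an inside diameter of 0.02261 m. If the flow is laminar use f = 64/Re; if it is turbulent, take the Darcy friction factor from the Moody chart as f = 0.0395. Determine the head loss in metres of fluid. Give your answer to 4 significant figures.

h_f ≈ 177.9 m

A = πD²/4 = π(0.02261)²/4 = 0.0004015 m²; mean velocity V = ṁ/(ρA) = 0.4283/(843.2 · 0.0004015) = 1.265 m/s.
Reynolds number Re = ρVD/μ = 843.2 · 1.265 · 0.02261 / 0.00461 = 5232.
Re > 4000 → turbulent; use the Moody-chart value f = 0.0395.
Darcy-Weisbach: ΔP = f(L/D)(ρV²/2) = 0.0395·(1248/0.02261)·(843.2·1.265²/2) = 0.0395·5.52e+04·674.8 = 1.471e+06 Pa.
Head loss h_f = ΔP/(ρg) = 1.471e+06/(843.2·9.81) = 177.9 m.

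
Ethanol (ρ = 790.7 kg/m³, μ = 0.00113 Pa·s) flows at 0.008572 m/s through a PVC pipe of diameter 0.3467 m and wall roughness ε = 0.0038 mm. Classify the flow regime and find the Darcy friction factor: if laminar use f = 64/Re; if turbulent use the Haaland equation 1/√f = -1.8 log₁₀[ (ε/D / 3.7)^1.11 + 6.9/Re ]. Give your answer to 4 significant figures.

Re = ρVD/μ = 790.7·0.008572·0.3467/0.00113 = 2080.
Re < 2300 → laminar, so f = 64/Re = 0.03078 (roughness is irrelevant in laminar flow).

f ≈ 0.03078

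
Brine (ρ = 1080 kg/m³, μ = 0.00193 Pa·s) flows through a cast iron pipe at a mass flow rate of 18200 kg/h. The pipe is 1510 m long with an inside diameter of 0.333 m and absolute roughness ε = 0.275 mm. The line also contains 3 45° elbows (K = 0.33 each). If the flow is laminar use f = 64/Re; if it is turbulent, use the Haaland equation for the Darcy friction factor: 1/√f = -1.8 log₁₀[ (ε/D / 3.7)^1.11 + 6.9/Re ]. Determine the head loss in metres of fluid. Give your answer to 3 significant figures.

ṁ = 18200 kg/h = 18200/3600 = 5.056 kg/s.
A = πD²/4 = π(0.333)²/4 = 0.08709 m²; mean velocity V = ṁ/(ρA) = 5.056/(1080 · 0.08709) = 0.05375 m/s.
Reynolds number Re = ρVD/μ = 1080 · 0.05375 · 0.333 / 0.00193 = 1.002e+04.
Re > 4000 → turbulent. Relative roughness ε/D = 0.000275/0.333 = 0.000826. Haaland: 1/√f = -1.8 log₁₀[(0.000826/3.7)^1.11 + 6.9/1.002e+04] = -1.8 log₁₀[8.85e-05 + 0.000689] = 5.597, so f = 0.03192.
Total minor-loss coefficient ΣK = 3·0.33 = 0.99.
ΔP = [f·L/D + ΣK]·(ρV²/2) = [0.03192·1510/0.333 + 0.99]·(1080·0.05375²/2) = [144.8 + 0.99]·1.56 = 227.4 Pa.
Head loss h_f = ΔP/(ρg) = 227.4/(1080·9.81) = 0.0215 m.

h_f ≈ 0.0215 m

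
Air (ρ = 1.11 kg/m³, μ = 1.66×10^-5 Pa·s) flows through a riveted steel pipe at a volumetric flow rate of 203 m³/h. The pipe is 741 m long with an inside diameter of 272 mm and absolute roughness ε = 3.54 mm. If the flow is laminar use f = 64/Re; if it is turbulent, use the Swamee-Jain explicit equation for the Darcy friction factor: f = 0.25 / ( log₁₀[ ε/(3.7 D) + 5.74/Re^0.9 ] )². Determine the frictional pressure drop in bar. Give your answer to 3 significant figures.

Q = 203 m³/h = 203/3600 = 0.05639 m³/s.
Cross-sectional area A = πD²/4 = π(0.272)²/4 = 0.05811 m²; mean velocity V = Q/A = 0.05639/0.05811 = 0.9704 m/s.
Reynolds number Re = ρVD/μ = 1.11 · 0.9704 · 0.272 / 1.66e-05 = 1.765e+04.
Re > 4000 → turbulent. Relative roughness ε/D = 0.00354/0.272 = 0.013. Swamee-Jain: f = 0.25/(log₁₀[0.013/3.7 + 5.74/1.765e+04^0.9])² = 0.25/(log₁₀[0.00352 + 0.000865])² = 0.25/(-2.358)² = 0.04495.
Darcy-Weisbach: ΔP = f(L/D)(ρV²/2) = 0.04495·(741/0.272)·(1.11·0.9704²/2) = 0.04495·2724·0.5227 = 64 Pa.
ΔP = 64 Pa = 6.40×10^-4 bar.

ΔP ≈ 6.40×10^-4 bar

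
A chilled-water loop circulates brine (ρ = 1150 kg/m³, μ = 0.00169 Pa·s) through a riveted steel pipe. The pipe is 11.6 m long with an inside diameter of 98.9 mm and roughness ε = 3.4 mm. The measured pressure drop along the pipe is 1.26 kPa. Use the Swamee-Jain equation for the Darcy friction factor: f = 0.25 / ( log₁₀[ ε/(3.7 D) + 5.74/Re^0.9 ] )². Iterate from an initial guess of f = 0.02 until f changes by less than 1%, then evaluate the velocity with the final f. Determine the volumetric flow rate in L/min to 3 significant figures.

Rearranging Darcy-Weisbach: V = √(2·ΔP·D/(f·L·ρ)). With ε/D = 0.0034/0.0989 = 0.0344, iterate starting from f = 0.02:
  f = 0.02 → V = √(2·1260·0.0989/(0.02·11.6·1150)) = 0.9665 m/s; Re = ρVD/μ = 6.504e+04; f → 0.06129
  f = 0.06129 → V = 0.5521 m/s; Re = 3.716e+04; f → 0.06177
Converged (Δf/f < 1%). With the final f = 0.06177: V = √(2·1260·0.0989/(0.06177·11.6·1150)) = 0.5499 m/s.
Q = V·A = 0.5499·(π/4·0.0989²) = 0.004225 m³/s = 253 L/min.

Q ≈ 253 L/min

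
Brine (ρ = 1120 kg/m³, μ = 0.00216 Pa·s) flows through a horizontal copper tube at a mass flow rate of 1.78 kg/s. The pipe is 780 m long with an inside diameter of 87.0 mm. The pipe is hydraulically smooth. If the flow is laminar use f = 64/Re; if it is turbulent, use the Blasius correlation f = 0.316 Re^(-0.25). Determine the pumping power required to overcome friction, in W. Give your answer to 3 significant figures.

A = πD²/4 = π(0.087)²/4 = 0.005945 m²; mean velocity V = ṁ/(ρA) = 1.78/(1120 · 0.005945) = 0.2673 m/s.
Reynolds number Re = ρVD/μ = 1120 · 0.2673 · 0.087 / 0.00216 = 1.206e+04.
Re > 4000 → turbulent. Smooth-pipe (Blasius): f = 0.316 Re^(-0.25) = 0.316/(1.206e+04)^0.25 = 0.03015.
Darcy-Weisbach: ΔP = f(L/D)(ρV²/2) = 0.03015·(780/0.087)·(1120·0.2673²/2) = 0.03015·8966·40.03 = 1.082e+04 Pa.
Q = ṁ/ρ = 1.78/1120 = 0.001589 m³/s.
Pumping power P = QΔP = 0.001589·1.082e+04 = 17.20 W = 17.2 W.

P ≈ 17.2 W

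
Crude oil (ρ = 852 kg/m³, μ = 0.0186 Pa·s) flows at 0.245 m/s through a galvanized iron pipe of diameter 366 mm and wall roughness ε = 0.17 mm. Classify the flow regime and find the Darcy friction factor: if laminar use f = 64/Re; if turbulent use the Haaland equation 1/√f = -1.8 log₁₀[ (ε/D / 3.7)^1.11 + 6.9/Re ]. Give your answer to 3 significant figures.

f ≈ 0.0404

Re = ρVD/μ = 852·0.245·0.366/0.0186 = 4107.
Re > 4000 → turbulent. ε/D = 0.00017/0.366 = 0.000464; Haaland: 1/√f = -1.8 log₁₀[4.67e-05 + 0.00168] = 4.973, so f = 0.04043.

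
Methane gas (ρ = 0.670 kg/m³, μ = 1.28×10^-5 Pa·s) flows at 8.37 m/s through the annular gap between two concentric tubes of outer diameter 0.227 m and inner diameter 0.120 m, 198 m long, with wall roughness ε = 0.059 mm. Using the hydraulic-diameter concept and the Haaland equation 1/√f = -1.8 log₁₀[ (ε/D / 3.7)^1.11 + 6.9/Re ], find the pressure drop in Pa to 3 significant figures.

ΔP ≈ 984 Pa

Hydraulic diameter D_h = 4A/P = D_o - D_i = 0.227 - 0.12 = 0.107 m.
Re = ρVD_h/μ = 0.67·8.37·0.107/1.28e-05 = 4.688e+04.
ε/D_h = 5.9e-05/0.107 = 0.000551; Haaland gives 1/√f = -1.8 log₁₀[5.65e-05+0.000147] = 6.644, so f = 0.02266.
ΔP = f(L/D_h)(ρV²/2) = 0.02266·198/0.107·23.47 = 983.9 Pa.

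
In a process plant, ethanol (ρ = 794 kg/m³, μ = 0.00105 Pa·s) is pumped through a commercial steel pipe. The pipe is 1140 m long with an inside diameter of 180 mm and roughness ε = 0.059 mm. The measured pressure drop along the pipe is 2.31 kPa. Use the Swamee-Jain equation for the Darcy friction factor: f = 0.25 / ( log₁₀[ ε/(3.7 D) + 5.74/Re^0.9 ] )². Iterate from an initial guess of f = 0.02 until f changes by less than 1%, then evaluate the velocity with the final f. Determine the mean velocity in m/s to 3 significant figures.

Rearranging Darcy-Weisbach: V = √(2·ΔP·D/(f·L·ρ)). With ε/D = 5.9e-05/0.18 = 0.000328, iterate starting from f = 0.02:
  f = 0.02 → V = √(2·2310·0.18/(0.02·1140·794)) = 0.2143 m/s; Re = ρVD/μ = 2.917e+04; f → 0.02449
  f = 0.02449 → V = 0.1937 m/s; Re = 2.636e+04; f → 0.02503
  f = 0.02503 → V = 0.1916 m/s; Re = 2.608e+04; f → 0.02509
Converged (Δf/f < 1%). With the final f = 0.02509: V = √(2·2310·0.18/(0.02509·1140·794)) = 0.1914 m/s.

V ≈ 0.191 m/s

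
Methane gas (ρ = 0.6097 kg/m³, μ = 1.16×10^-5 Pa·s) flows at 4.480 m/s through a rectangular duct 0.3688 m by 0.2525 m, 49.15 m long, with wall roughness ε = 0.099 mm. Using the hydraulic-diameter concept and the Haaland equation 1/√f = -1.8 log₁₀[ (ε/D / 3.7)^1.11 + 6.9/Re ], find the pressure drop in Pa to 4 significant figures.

Hydraulic diameter D_h = 4A/P = 4·(0.3688·0.2525)/(2·(0.3688+0.2525)) = 0.3725/1.243 = 0.2998 m.
Re = ρVD_h/μ = 0.6097·4.48·0.2998/1.16e-05 = 7.059e+04.
ε/D_h = 9.9e-05/0.2998 = 0.00033; Haaland gives 1/√f = -1.8 log₁₀[3.2e-05+9.78e-05] = 6.996, so f = 0.02043.
ΔP = f(L/D_h)(ρV²/2) = 0.02043·49.15/0.2998·6.118 = 20.49 Pa.

ΔP ≈ 20.49 Pa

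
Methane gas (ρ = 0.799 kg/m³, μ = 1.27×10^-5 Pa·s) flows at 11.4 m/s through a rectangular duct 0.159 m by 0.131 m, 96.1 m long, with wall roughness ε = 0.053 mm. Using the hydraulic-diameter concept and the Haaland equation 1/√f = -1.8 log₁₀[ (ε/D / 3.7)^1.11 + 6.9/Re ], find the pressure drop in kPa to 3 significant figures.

ΔP ≈ 0.675 kPa

Hydraulic diameter D_h = 4A/P = 4·(0.159·0.131)/(2·(0.159+0.131)) = 0.08332/0.58 = 0.1436 m.
Re = ρVD_h/μ = 0.799·11.4·0.1436/1.27e-05 = 1.03e+05.
ε/D_h = 5.3e-05/0.1436 = 0.000369; Haaland gives 1/√f = -1.8 log₁₀[3.62e-05+6.7e-05] = 7.176, so f = 0.01942.
ΔP = f(L/D_h)(ρV²/2) = 0.01942·96.1/0.1436·51.92 = 674.6 Pa.
ΔP = 0.675 kPa.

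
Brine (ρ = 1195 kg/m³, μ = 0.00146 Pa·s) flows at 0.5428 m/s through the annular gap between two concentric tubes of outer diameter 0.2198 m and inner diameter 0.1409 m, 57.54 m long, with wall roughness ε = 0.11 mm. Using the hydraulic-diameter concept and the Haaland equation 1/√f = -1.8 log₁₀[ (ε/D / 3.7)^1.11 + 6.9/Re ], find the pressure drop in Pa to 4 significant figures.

Hydraulic diameter D_h = 4A/P = D_o - D_i = 0.2198 - 0.1409 = 0.0789 m.
Re = ρVD_h/μ = 1195·0.5428·0.0789/0.00146 = 3.505e+04.
ε/D_h = 0.00011/0.0789 = 0.00139; Haaland gives 1/√f = -1.8 log₁₀[0.000158+0.000197] = 6.209, so f = 0.02594.
ΔP = f(L/D_h)(ρV²/2) = 0.02594·57.54/0.0789·176 = 3330 Pa.

ΔP ≈ 3330 Pa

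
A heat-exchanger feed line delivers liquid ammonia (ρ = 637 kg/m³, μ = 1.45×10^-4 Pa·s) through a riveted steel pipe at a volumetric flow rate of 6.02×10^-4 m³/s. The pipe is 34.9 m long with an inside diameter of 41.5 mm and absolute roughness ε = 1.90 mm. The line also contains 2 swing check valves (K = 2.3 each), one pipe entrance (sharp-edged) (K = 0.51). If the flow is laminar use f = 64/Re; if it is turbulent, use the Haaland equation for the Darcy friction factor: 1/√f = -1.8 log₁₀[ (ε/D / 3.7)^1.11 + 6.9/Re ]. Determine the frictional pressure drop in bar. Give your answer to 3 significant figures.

ΔP ≈ 0.0399 bar

Cross-sectional area A = πD²/4 = π(0.0415)²/4 = 0.001353 m²; mean velocity V = Q/A = 0.000602/0.001353 = 0.4451 m/s.
Reynolds number Re = ρVD/μ = 637 · 0.4451 · 0.0415 / 0.000145 = 8.114e+04.
Re > 4000 → turbulent. Relative roughness ε/D = 0.0019/0.0415 = 0.0458. Haaland: 1/√f = -1.8 log₁₀[(0.0458/3.7)^1.11 + 6.9/8.114e+04] = -1.8 log₁₀[0.00763 + 8.5e-05] = 3.803, so f = 0.06916.
Total minor-loss coefficient ΣK = 2·2.3 + 1·0.51 = 5.11.
ΔP = [f·L/D + ΣK]·(ρV²/2) = [0.06916·34.9/0.0415 + 5.11]·(637·0.4451²/2) = [58.16 + 5.11]·63.09 = 3992 Pa.
ΔP = 3992 Pa = 0.0399 bar.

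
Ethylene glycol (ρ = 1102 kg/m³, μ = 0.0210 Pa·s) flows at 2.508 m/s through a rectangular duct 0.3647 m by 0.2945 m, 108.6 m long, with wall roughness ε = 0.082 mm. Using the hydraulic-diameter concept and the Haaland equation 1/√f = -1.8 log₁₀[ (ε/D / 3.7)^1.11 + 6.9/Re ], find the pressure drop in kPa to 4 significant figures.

ΔP ≈ 25.57 kPa

Hydraulic diameter D_h = 4A/P = 4·(0.3647·0.2945)/(2·(0.3647+0.2945)) = 0.4296/1.318 = 0.3259 m.
Re = ρVD_h/μ = 1102·2.508·0.3259/0.021 = 4.289e+04.
ε/D_h = 8.2e-05/0.3259 = 0.000252; Haaland gives 1/√f = -1.8 log₁₀[2.37e-05+0.000161] = 6.721, so f = 0.02214.
ΔP = f(L/D_h)(ρV²/2) = 0.02214·108.6/0.3259·3466 = 2.557e+04 Pa.
ΔP = 25.57 kPa.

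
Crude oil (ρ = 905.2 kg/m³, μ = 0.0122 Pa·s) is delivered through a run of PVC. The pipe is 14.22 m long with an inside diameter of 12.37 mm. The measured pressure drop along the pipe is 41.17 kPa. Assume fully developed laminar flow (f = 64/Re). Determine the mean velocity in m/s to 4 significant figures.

V ≈ 1.135 m/s

For laminar flow, f = 64/Re with Re = ρVD/μ, so Darcy-Weisbach reduces to ΔP = 32μLV/D². Solving for V: V = ΔP·D²/(32μL) = 4.117e+04·(0.01237)²/(32·0.0122·14.22) = 1.135 m/s.
Check: Re = ρVD/μ = 905.2·1.135·0.01237/0.0122 = 1042 < 2300, so the laminar assumption holds.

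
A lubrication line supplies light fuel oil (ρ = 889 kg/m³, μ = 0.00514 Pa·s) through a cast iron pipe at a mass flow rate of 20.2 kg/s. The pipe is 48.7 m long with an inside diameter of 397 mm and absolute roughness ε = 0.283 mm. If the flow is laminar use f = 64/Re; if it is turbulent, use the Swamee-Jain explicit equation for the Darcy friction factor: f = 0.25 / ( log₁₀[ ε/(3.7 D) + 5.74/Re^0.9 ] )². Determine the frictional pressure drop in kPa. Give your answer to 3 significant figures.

A = πD²/4 = π(0.397)²/4 = 0.1238 m²; mean velocity V = ṁ/(ρA) = 20.2/(889 · 0.1238) = 0.1836 m/s.
Reynolds number Re = ρVD/μ = 889 · 0.1836 · 0.397 / 0.00514 = 1.26e+04.
Re > 4000 → turbulent. Relative roughness ε/D = 0.000283/0.397 = 0.000713. Swamee-Jain: f = 0.25/(log₁₀[0.000713/3.7 + 5.74/1.26e+04^0.9])² = 0.25/(log₁₀[0.000193 + 0.00117])² = 0.25/(-2.865)² = 0.03045.
Darcy-Weisbach: ΔP = f(L/D)(ρV²/2) = 0.03045·(48.7/0.397)·(889·0.1836²/2) = 0.03045·122.7·14.98 = 55.94 Pa.
ΔP = 55.94 Pa = 0.0559 kPa.

ΔP ≈ 0.0559 kPa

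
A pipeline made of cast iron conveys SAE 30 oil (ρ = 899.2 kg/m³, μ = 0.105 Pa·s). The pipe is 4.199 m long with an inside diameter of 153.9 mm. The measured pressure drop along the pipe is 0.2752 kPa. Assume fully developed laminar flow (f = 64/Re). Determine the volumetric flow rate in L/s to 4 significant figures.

For laminar flow, f = 64/Re with Re = ρVD/μ, so Darcy-Weisbach reduces to ΔP = 32μLV/D². Solving for V: V = ΔP·D²/(32μL) = 275.2·(0.1539)²/(32·0.105·4.199) = 0.462 m/s.
Check: Re = ρVD/μ = 899.2·0.462·0.1539/0.105 = 608.9 < 2300, so the laminar assumption holds.
Q = V·A = 0.462·(π/4·0.1539²) = 0.008594 m³/s = 8.594 L/s.

Q ≈ 8.594 L/s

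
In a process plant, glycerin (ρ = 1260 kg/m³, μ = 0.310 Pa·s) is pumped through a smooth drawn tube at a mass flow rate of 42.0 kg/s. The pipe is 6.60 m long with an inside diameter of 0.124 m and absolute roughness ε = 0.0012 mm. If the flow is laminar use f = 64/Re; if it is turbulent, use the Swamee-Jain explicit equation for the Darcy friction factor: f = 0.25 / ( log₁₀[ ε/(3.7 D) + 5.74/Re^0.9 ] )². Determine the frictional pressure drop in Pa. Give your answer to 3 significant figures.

A = πD²/4 = π(0.124)²/4 = 0.01208 m²; mean velocity V = ṁ/(ρA) = 42/(1260 · 0.01208) = 2.76 m/s.
Reynolds number Re = ρVD/μ = 1260 · 2.76 · 0.124 / 0.31 = 1391.
Re < 2300 → laminar flow, so f = 64/Re = 64/1391 = 0.046 (the turbulent correlation is not needed).
Darcy-Weisbach: ΔP = f(L/D)(ρV²/2) = 0.046·(6.6/0.124)·(1260·2.76²/2) = 0.046·53.23·4800 = 1.175e+04 Pa.

ΔP ≈ 11800 Pa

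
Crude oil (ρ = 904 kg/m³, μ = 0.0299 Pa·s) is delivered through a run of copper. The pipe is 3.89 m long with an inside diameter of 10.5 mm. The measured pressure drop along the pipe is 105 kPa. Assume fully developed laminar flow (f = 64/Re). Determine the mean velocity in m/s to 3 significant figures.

For laminar flow, f = 64/Re with Re = ρVD/μ, so Darcy-Weisbach reduces to ΔP = 32μLV/D². Solving for V: V = ΔP·D²/(32μL) = 1.05e+05·(0.0105)²/(32·0.0299·3.89) = 3.11 m/s.
Check: Re = ρVD/μ = 904·3.11·0.0105/0.0299 = 987.4 < 2300, so the laminar assumption holds.

V ≈ 3.11 m/s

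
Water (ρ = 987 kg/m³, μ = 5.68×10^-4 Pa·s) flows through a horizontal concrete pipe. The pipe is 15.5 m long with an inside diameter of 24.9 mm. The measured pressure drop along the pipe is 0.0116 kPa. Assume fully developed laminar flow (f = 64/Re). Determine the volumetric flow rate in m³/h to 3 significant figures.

Q ≈ 0.0448 m³/h

For laminar flow, f = 64/Re with Re = ρVD/μ, so Darcy-Weisbach reduces to ΔP = 32μLV/D². Solving for V: V = ΔP·D²/(32μL) = 11.6·(0.0249)²/(32·0.000568·15.5) = 0.02553 m/s.
Check: Re = ρVD/μ = 987·0.02553·0.0249/0.000568 = 1105 < 2300, so the laminar assumption holds.
Q = V·A = 0.02553·(π/4·0.0249²) = 1.243e-05 m³/s = 0.0448 m³/h.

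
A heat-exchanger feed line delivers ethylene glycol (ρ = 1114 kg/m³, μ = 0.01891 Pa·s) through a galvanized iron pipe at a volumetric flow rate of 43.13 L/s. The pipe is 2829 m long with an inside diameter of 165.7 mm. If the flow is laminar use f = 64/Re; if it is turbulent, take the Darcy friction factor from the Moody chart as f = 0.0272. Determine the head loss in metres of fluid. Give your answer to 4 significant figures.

h_f ≈ 94.68 m

Q = 43.13 L/s = 43.13/1000 = 0.04313 m³/s.
Cross-sectional area A = πD²/4 = π(0.1657)²/4 = 0.02156 m²; mean velocity V = Q/A = 0.04313/0.02156 = 2 m/s.
Reynolds number Re = ρVD/μ = 1114 · 2 · 0.1657 / 0.0189 = 1.952e+04.
Re > 4000 → turbulent; use the Moody-chart value f = 0.0272.
Darcy-Weisbach: ΔP = f(L/D)(ρV²/2) = 0.0272·(2829/0.1657)·(1114·2²/2) = 0.0272·1.707e+04·2228 = 1.035e+06 Pa.
Head loss h_f = ΔP/(ρg) = 1.035e+06/(1114·9.81) = 94.68 m.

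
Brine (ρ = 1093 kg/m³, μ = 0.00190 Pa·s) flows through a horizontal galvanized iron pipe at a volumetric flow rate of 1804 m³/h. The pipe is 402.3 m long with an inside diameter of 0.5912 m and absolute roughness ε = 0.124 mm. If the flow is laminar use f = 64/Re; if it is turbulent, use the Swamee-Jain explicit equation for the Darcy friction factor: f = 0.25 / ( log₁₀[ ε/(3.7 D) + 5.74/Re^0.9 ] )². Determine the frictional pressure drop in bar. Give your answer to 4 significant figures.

Q = 1804 m³/h = 1804/3600 = 0.5011 m³/s.
Cross-sectional area A = πD²/4 = π(0.5912)²/4 = 0.2745 m²; mean velocity V = Q/A = 0.5011/0.2745 = 1.825 m/s.
Reynolds number Re = ρVD/μ = 1093 · 1.825 · 0.5912 / 0.0019 = 6.208e+05.
Re > 4000 → turbulent. Relative roughness ε/D = 0.000124/0.5912 = 0.00021. Swamee-Jain: f = 0.25/(log₁₀[0.00021/3.7 + 5.74/6.208e+05^0.9])² = 0.25/(log₁₀[5.67e-05 + 3.51e-05])² = 0.25/(-4.037)² = 0.01534.
Darcy-Weisbach: ΔP = f(L/D)(ρV²/2) = 0.01534·(402.3/0.5912)·(1093·1.825²/2) = 0.01534·680.5·1821 = 1.901e+04 Pa.
ΔP = 1.901e+04 Pa = 0.1901 bar.

ΔP ≈ 0.1901 bar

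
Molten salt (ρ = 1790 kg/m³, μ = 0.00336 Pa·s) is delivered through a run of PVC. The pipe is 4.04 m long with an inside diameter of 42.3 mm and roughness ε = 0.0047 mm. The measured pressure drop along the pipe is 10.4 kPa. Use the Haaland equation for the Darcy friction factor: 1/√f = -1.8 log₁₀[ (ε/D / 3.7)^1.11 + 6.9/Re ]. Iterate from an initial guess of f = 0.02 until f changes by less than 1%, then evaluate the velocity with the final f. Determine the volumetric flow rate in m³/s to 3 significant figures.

Rearranging Darcy-Weisbach: V = √(2·ΔP·D/(f·L·ρ)). With ε/D = 4.7e-06/0.0423 = 0.000111, iterate starting from f = 0.02:
  f = 0.02 → V = √(2·1.04e+04·0.0423/(0.02·4.04·1790)) = 2.466 m/s; Re = ρVD/μ = 5.558e+04; f → 0.02057
  f = 0.02057 → V = 2.432 m/s; Re = 5.481e+04; f → 0.02063
Converged (Δf/f < 1%). With the final f = 0.02063: V = √(2·1.04e+04·0.0423/(0.02063·4.04·1790)) = 2.429 m/s.
Q = V·A = 2.429·(π/4·0.0423²) = 0.003413 m³/s = 0.00341 m³/s.

Q ≈ 0.00341 m³/s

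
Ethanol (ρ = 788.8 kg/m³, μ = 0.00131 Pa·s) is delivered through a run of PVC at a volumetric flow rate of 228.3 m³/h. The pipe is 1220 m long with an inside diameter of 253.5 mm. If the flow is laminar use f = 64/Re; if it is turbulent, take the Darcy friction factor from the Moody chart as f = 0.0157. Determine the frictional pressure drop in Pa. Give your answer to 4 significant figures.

Q = 228.3 m³/h = 228.3/3600 = 0.06342 m³/s.
Cross-sectional area A = πD²/4 = π(0.2535)²/4 = 0.05047 m²; mean velocity V = Q/A = 0.06342/0.05047 = 1.256 m/s.
Reynolds number Re = ρVD/μ = 788.8 · 1.256 · 0.2535 / 0.00131 = 1.918e+05.
Re > 4000 → turbulent; use the Moody-chart value f = 0.0157.
Darcy-Weisbach: ΔP = f(L/D)(ρV²/2) = 0.0157·(1220/0.2535)·(788.8·1.256²/2) = 0.0157·4813·622.7 = 4.705e+04 Pa.

ΔP ≈ 47050 Pa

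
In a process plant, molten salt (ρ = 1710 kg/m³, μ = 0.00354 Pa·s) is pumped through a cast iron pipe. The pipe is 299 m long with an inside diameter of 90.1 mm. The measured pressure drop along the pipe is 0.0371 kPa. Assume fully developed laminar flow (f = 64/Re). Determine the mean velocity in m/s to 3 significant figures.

V ≈ 0.00889 m/s

For laminar flow, f = 64/Re with Re = ρVD/μ, so Darcy-Weisbach reduces to ΔP = 32μLV/D². Solving for V: V = ΔP·D²/(32μL) = 37.1·(0.0901)²/(32·0.00354·299) = 0.008892 m/s.
Check: Re = ρVD/μ = 1710·0.008892·0.0901/0.00354 = 387 < 2300, so the laminar assumption holds.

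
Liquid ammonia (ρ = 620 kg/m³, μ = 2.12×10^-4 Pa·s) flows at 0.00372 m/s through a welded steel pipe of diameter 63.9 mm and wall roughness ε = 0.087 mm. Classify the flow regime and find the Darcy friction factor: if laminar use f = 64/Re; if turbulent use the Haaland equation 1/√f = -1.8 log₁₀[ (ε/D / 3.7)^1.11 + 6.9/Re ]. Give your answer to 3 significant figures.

Re = ρVD/μ = 620·0.00372·0.0639/0.000212 = 695.2.
Re < 2300 → laminar, so f = 64/Re = 0.09206 (roughness is irrelevant in laminar flow).

f ≈ 0.0921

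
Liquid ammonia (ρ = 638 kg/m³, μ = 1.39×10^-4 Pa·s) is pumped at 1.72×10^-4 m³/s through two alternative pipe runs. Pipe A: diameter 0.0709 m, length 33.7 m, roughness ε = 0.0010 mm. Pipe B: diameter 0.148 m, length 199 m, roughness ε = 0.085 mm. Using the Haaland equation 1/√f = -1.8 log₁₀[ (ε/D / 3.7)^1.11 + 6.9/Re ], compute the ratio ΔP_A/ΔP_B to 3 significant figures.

Pipe A: V = Q/A = 0.000172/0.003948 = 0.04357 m/s; Re = 1.418e+04; ε/D = 1.41e-05; Haaland → f = 0.02814; ΔP_A = f(L/D)(ρV²/2) = 8.098 Pa.
Pipe B: V = Q/A = 0.000172/0.0172 = 0.009998 m/s; Re = 6792; ε/D = 0.000574; Haaland → f = 0.03502; ΔP_B = f(L/D)(ρV²/2) = 1.502 Pa.
ΔP_A/ΔP_B = 8.098/1.502 = 5.39.

ΔP_A/ΔP_B ≈ 5.39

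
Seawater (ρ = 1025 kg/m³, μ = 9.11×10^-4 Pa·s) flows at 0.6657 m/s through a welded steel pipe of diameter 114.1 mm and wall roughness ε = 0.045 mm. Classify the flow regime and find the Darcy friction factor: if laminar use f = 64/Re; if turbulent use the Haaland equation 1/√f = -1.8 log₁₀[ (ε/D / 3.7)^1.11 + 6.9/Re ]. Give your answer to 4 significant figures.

f ≈ 0.02007

Re = ρVD/μ = 1025·0.6657·0.1141/0.000911 = 8.546e+04.
Re > 4000 → turbulent. ε/D = 4.5e-05/0.1141 = 0.000394; Haaland: 1/√f = -1.8 log₁₀[3.9e-05 + 8.07e-05] = 7.059, so f = 0.02007.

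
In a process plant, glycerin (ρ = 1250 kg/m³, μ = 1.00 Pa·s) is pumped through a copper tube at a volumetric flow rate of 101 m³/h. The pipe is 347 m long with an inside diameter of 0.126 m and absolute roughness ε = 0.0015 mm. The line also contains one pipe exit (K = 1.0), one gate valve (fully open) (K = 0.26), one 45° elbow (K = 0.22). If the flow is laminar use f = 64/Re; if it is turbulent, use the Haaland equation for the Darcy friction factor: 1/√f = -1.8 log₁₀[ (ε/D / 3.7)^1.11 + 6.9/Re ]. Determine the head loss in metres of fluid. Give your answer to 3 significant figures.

h_f ≈ 129 m

Q = 101 m³/h = 101/3600 = 0.02806 m³/s.
Cross-sectional area A = πD²/4 = π(0.126)²/4 = 0.01247 m²; mean velocity V = Q/A = 0.02806/0.01247 = 2.25 m/s.
Reynolds number Re = ρVD/μ = 1250 · 2.25 · 0.126 / 1 = 354.4.
Re < 2300 → laminar flow, so f = 64/Re = 64/354.4 = 0.1806 (the turbulent correlation is not needed).
Total minor-loss coefficient ΣK = 1·1 + 1·0.26 + 1·0.22 = 1.48.
ΔP = [f·L/D + ΣK]·(ρV²/2) = [0.1806·347/0.126 + 1.48]·(1250·2.25²/2) = [497.4 + 1.48]·3164 = 1.578e+06 Pa.
Head loss h_f = ΔP/(ρg) = 1.578e+06/(1250·9.81) = 129 m.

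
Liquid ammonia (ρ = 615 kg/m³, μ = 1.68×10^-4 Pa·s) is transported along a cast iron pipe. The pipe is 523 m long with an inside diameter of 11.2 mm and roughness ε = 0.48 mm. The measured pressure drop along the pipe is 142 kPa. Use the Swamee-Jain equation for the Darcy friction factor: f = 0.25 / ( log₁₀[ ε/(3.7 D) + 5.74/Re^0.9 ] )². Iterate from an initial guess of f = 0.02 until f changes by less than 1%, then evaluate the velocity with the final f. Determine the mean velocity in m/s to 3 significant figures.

V ≈ 0.378 m/s

Rearranging Darcy-Weisbach: V = √(2·ΔP·D/(f·L·ρ)). With ε/D = 0.00048/0.0112 = 0.0429, iterate starting from f = 0.02:
  f = 0.02 → V = √(2·1.42e+05·0.0112/(0.02·523·615)) = 0.7032 m/s; Re = ρVD/μ = 2.883e+04; f → 0.06811
  f = 0.06811 → V = 0.381 m/s; Re = 1.562e+04; f → 0.06915
  f = 0.06915 → V = 0.3782 m/s; Re = 1.551e+04; f → 0.06916
Converged (Δf/f < 1%). With the final f = 0.06916: V = √(2·1.42e+05·0.0112/(0.06916·523·615)) = 0.3781 m/s.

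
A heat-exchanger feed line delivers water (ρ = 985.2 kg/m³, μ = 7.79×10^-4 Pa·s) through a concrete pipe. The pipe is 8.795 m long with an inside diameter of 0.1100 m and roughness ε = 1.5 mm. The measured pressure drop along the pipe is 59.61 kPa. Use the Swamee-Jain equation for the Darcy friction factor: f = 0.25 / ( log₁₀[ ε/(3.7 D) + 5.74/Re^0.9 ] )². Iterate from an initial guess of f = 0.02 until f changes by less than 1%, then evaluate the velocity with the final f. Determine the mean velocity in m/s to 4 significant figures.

Rearranging Darcy-Weisbach: V = √(2·ΔP·D/(f·L·ρ)). With ε/D = 0.0015/0.11 = 0.0136, iterate starting from f = 0.02:
  f = 0.02 → V = √(2·5.961e+04·0.11/(0.02·8.795·985.2)) = 8.699 m/s; Re = ρVD/μ = 1.21e+06; f → 0.04229
  f = 0.04229 → V = 5.982 m/s; Re = 8.322e+05; f → 0.04233
Converged (Δf/f < 1%). With the final f = 0.04233: V = √(2·5.961e+04·0.11/(0.04233·8.795·985.2)) = 5.98 m/s.

V ≈ 5.980 m/s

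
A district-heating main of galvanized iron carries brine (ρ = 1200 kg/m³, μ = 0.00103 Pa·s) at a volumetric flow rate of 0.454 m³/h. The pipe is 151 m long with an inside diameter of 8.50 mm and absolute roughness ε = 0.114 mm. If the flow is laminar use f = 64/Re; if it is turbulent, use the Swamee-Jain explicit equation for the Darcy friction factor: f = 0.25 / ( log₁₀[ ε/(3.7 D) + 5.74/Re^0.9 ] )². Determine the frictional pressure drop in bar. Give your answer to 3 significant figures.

Q = 0.454 m³/h = 0.454/3600 = 0.0001261 m³/s.
Cross-sectional area A = πD²/4 = π(0.0085)²/4 = 5.675e-05 m²; mean velocity V = Q/A = 0.0001261/5.675e-05 = 2.222 m/s.
Reynolds number Re = ρVD/μ = 1200 · 2.222 · 0.0085 / 0.00103 = 2.201e+04.
Re > 4000 → turbulent. Relative roughness ε/D = 0.000114/0.0085 = 0.0134. Swamee-Jain: f = 0.25/(log₁₀[0.0134/3.7 + 5.74/2.201e+04^0.9])² = 0.25/(log₁₀[0.00362 + 0.000709])² = 0.25/(-2.363)² = 0.04477.
Darcy-Weisbach: ΔP = f(L/D)(ρV²/2) = 0.04477·(151/0.0085)·(1200·2.222²/2) = 0.04477·1.776e+04·2963 = 2.357e+06 Pa.
ΔP = 2.357e+06 Pa = 23.6 bar.

ΔP ≈ 23.6 bar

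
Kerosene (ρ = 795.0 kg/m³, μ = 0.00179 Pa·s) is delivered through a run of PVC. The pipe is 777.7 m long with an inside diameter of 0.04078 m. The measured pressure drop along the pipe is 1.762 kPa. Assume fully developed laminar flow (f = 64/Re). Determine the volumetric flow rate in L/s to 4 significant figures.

For laminar flow, f = 64/Re with Re = ρVD/μ, so Darcy-Weisbach reduces to ΔP = 32μLV/D². Solving for V: V = ΔP·D²/(32μL) = 1762·(0.04078)²/(32·0.00179·777.7) = 0.06578 m/s.
Check: Re = ρVD/μ = 795·0.06578·0.04078/0.00179 = 1191 < 2300, so the laminar assumption holds.
Q = V·A = 0.06578·(π/4·0.04078²) = 8.592e-05 m³/s = 0.08592 L/s.

Q ≈ 0.08592 L/s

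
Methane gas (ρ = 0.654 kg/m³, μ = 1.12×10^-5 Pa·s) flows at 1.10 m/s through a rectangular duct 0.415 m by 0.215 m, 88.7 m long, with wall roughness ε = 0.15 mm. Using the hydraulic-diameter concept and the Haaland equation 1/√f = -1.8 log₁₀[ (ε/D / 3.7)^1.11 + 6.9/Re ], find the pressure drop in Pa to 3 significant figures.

ΔP ≈ 3.38 Pa

Hydraulic diameter D_h = 4A/P = 4·(0.415·0.215)/(2·(0.415+0.215)) = 0.3569/1.26 = 0.2833 m.
Re = ρVD_h/μ = 0.654·1.1·0.2833/1.12e-05 = 1.819e+04.
ε/D_h = 0.00015/0.2833 = 0.00053; Haaland gives 1/√f = -1.8 log₁₀[5.41e-05+0.000379] = 6.054, so f = 0.02729.
ΔP = f(L/D_h)(ρV²/2) = 0.02729·88.7/0.2833·0.3957 = 3.381 Pa.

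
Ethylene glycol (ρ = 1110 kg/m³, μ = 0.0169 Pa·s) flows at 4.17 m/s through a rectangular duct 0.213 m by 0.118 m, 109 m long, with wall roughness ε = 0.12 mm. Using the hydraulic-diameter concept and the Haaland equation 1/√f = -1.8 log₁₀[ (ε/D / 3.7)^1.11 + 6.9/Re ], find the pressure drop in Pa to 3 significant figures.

ΔP ≈ 165000 Pa

Hydraulic diameter D_h = 4A/P = 4·(0.213·0.118)/(2·(0.213+0.118)) = 0.1005/0.662 = 0.1519 m.
Re = ρVD_h/μ = 1110·4.17·0.1519/0.0169 = 4.159e+04.
ε/D_h = 0.00012/0.1519 = 0.00079; Haaland gives 1/√f = -1.8 log₁₀[8.43e-05+0.000166] = 6.483, so f = 0.02379.
ΔP = f(L/D_h)(ρV²/2) = 0.02379·109/0.1519·9651 = 1.648e+05 Pa.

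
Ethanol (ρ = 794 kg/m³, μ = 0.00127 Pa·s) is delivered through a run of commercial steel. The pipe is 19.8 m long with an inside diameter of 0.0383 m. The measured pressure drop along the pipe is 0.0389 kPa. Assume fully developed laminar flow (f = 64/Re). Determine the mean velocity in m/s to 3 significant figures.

V ≈ 0.0709 m/s

For laminar flow, f = 64/Re with Re = ρVD/μ, so Darcy-Weisbach reduces to ΔP = 32μLV/D². Solving for V: V = ΔP·D²/(32μL) = 38.9·(0.0383)²/(32·0.00127·19.8) = 0.07091 m/s.
Check: Re = ρVD/μ = 794·0.07091·0.0383/0.00127 = 1698 < 2300, so the laminar assumption holds.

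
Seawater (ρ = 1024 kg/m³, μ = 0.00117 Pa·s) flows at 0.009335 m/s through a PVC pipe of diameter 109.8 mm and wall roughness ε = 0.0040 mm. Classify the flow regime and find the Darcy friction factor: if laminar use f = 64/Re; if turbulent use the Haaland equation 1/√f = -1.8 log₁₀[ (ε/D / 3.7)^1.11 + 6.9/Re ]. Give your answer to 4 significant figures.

f ≈ 0.07134

Re = ρVD/μ = 1024·0.009335·0.1098/0.00117 = 897.1.
Re < 2300 → laminar, so f = 64/Re = 0.07134 (roughness is irrelevant in laminar flow).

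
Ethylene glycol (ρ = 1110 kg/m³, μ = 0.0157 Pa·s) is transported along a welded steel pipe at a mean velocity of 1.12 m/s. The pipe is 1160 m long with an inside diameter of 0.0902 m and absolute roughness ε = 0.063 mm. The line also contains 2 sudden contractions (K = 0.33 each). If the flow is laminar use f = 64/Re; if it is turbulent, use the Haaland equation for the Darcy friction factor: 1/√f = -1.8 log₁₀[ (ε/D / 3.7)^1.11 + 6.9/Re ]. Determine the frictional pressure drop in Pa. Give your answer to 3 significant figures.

Reynolds number Re = ρVD/μ = 1110 · 1.12 · 0.0902 / 0.0157 = 7142.
Re > 4000 → turbulent. Relative roughness ε/D = 6.3e-05/0.0902 = 0.000698. Haaland: 1/√f = -1.8 log₁₀[(0.000698/3.7)^1.11 + 6.9/7142] = -1.8 log₁₀[7.35e-05 + 0.000966] = 5.37, so f = 0.03468.
Total minor-loss coefficient ΣK = 2·0.33 = 0.66.
ΔP = [f·L/D + ΣK]·(ρV²/2) = [0.03468·1160/0.0902 + 0.66]·(1110·1.12²/2) = [446 + 0.66]·696.2 = 3.11e+05 Pa.

ΔP ≈ 311000 Pa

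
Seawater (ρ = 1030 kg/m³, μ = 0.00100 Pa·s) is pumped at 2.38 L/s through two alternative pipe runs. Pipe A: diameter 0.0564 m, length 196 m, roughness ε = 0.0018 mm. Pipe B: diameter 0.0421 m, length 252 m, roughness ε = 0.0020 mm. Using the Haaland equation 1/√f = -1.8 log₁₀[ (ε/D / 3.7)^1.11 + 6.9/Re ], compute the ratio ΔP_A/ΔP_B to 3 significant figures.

Pipe A: V = Q/A = 0.00238/0.002498 = 0.9526 m/s; Re = 5.534e+04; ε/D = 3.19e-05; Haaland → f = 0.02033; ΔP_A = f(L/D)(ρV²/2) = 3.303e+04 Pa.
Pipe B: V = Q/A = 0.00238/0.001392 = 1.71 m/s; Re = 7.414e+04; ε/D = 4.75e-05; Haaland → f = 0.01915; ΔP_B = f(L/D)(ρV²/2) = 1.726e+05 Pa.
ΔP_A/ΔP_B = 3.303e+04/1.726e+05 = 0.191.

ΔP_A/ΔP_B ≈ 0.191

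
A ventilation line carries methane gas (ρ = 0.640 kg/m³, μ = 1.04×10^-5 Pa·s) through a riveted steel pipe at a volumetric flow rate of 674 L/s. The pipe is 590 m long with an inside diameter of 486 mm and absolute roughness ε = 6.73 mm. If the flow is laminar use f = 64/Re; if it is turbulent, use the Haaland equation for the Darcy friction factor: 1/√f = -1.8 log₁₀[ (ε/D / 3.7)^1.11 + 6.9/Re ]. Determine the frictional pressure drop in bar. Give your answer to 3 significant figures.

Q = 674 L/s = 674/1000 = 0.674 m³/s.
Cross-sectional area A = πD²/4 = π(0.486)²/4 = 0.1855 m²; mean velocity V = Q/A = 0.674/0.1855 = 3.633 m/s.
Reynolds number Re = ρVD/μ = 0.64 · 3.633 · 0.486 / 1.04e-05 = 1.087e+05.
Re > 4000 → turbulent. Relative roughness ε/D = 0.00673/0.486 = 0.0138. Haaland: 1/√f = -1.8 log₁₀[(0.0138/3.7)^1.11 + 6.9/1.087e+05] = -1.8 log₁₀[0.00202 + 6.35e-05] = 4.825, so f = 0.04296.
Darcy-Weisbach: ΔP = f(L/D)(ρV²/2) = 0.04296·(590/0.486)·(0.64·3.633²/2) = 0.04296·1214·4.224 = 220.3 Pa.
ΔP = 220.3 Pa = 0.00220 bar.

ΔP ≈ 0.00220 bar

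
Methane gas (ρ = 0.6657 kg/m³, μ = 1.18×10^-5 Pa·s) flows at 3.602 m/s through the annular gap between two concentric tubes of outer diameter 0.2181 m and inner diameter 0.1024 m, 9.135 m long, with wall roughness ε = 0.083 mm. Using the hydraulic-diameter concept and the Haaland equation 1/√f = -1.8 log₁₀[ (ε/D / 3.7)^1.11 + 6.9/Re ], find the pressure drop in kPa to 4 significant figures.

ΔP ≈ 0.008931 kPa

Hydraulic diameter D_h = 4A/P = D_o - D_i = 0.2181 - 0.1024 = 0.1157 m.
Re = ρVD_h/μ = 0.6657·3.602·0.1157/1.18e-05 = 2.351e+04.
ε/D_h = 8.3e-05/0.1157 = 0.000717; Haaland gives 1/√f = -1.8 log₁₀[7.57e-05+0.000293] = 6.179, so f = 0.02619.
ΔP = f(L/D_h)(ρV²/2) = 0.02619·9.135/0.1157·4.319 = 8.931 Pa.
ΔP = 0.008931 kPa.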